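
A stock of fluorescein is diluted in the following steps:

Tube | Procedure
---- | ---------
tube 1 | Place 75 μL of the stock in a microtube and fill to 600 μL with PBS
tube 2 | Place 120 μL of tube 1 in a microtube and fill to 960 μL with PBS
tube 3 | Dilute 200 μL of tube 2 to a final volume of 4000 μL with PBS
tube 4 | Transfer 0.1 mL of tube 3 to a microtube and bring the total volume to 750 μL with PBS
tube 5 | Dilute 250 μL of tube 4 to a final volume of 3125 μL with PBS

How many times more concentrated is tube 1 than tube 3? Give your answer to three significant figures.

Step 1: 75 μL brought to 600 μL → factor 600/75 = 8
Step 2: 120 μL brought to 960 μL → factor 960/120 = 8
Step 3: 200 μL brought to 4000 μL → factor 4000/200 = 20
Dilution factor to tube 1 = 8; to tube 3 = 1280
[tube 1]/[tube 3] = (factor to tube 3)/(factor to tube 1) = 1280/8 = 160

160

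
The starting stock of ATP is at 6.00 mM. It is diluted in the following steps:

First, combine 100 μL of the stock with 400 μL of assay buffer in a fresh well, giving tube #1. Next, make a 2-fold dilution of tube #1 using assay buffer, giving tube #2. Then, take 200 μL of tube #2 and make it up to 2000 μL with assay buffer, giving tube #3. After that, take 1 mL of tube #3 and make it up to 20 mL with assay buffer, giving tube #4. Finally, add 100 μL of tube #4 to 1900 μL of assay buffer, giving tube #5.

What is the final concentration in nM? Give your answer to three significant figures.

150 nM

Step 1: 100 μL + 400 μL = 500 μL total → factor 500/100 = 5
Step 2: 2-fold → factor 2
Step 3: 200 μL brought to 2000 μL → factor 2000/200 = 10
Step 4: 1 mL brought to 20 mL → factor 20/1 = 20
Step 5: 100 μL + 1900 μL = 2000 μL total → factor 2000/100 = 20
Overall dilution factor = 5 × 2 × 10 × 20 × 20 = 40000
Final = 6.00 mM / 40000 = 0.0001500 mM = 150 nM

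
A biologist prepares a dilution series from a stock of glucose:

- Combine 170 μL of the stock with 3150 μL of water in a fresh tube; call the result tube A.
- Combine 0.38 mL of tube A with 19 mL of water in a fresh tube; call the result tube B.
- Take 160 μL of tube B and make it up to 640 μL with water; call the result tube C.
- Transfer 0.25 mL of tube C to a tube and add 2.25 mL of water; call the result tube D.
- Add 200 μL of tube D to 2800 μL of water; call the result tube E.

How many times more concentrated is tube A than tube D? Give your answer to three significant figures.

Step 1: 170 μL + 3150 μL = 3320 μL total → factor 3320/170 = 19.529
Step 2: 0.38 mL + 19 mL = 19.38 mL total → factor 19.38/0.38 = 51
Step 3: 160 μL brought to 640 μL → factor 640/160 = 4
Step 4: 0.25 mL + 2.25 mL = 2.5 mL total → factor 2.5/0.25 = 10
Dilution factor to tube A = 19.529; to tube D = 39840
[tube A]/[tube D] = (factor to tube D)/(factor to tube A) = 39840/19.529 = 2.04 × 10^3

2.04 × 10^3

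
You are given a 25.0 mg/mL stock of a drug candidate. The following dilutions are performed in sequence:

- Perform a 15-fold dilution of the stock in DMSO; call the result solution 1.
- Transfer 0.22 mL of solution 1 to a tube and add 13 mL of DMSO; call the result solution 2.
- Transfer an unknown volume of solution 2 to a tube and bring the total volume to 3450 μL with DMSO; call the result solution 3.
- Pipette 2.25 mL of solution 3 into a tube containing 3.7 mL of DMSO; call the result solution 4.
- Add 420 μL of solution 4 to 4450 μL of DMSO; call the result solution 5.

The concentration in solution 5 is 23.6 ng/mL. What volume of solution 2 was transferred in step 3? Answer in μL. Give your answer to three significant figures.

Step 1: 15-fold → factor 15
Step 2: 0.22 mL + 13 mL = 13.22 mL total → factor 13.22/0.22 = 60.091
Step 3: v brought to 3450 μL → factor = 3450 μL/v
Step 4: 2.25 mL + 3.7 mL = 5.95 mL total → factor 5.95/2.25 = 2.6444
Step 5: 420 μL + 4450 μL = 4870 μL total → factor 4870/420 = 11.595
Product of known-step factors = 27638
Overall factor = 25.0 mg/mL / (23.6 ng/mL) = 1.0593 × 10^6
Step-3 factor = 1.0593 × 10^6 / 27638 = 38.328
v = 3450 μL / 38.328 = 90.0 μL

90.0 μL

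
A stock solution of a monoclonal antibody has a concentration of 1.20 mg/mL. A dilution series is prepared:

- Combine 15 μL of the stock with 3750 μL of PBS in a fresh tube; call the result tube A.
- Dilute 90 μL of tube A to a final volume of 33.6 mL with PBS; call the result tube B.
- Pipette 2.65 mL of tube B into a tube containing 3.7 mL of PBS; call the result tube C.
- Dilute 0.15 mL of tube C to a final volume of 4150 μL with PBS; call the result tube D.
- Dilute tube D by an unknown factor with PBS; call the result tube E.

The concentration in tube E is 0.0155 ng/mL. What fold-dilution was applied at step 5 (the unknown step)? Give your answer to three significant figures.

Step 1: 15 μL + 3750 μL = 3765 μL total → factor 3765/15 = 251
Step 2: 90 μL brought to 33.6 mL → factor 33600/90 = 373.33
Step 3: 2.65 mL + 3.7 mL = 6.35 mL total → factor 6.35/2.65 = 2.3962
Step 4: 0.15 mL brought to 4150 μL → factor 4.15/0.15 = 27.667
Step 5: unknown factor x
Product of known-step factors = 6.2123 × 10^6
Overall factor = 1.20 mg/mL / (0.0155 ng/mL) = 7.7419 × 10^7
x = 7.7419 × 10^7 / 6.2123 × 10^6 = 12.5

12.5-fold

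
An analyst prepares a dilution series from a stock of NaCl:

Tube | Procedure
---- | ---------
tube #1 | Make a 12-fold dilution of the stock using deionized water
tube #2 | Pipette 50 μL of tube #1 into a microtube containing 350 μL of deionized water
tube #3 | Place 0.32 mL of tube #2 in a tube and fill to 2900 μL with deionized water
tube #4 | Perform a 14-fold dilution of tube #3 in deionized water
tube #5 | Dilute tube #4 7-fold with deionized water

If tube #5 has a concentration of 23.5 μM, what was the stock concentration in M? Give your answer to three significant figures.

2.00 M

Step 1: 12-fold → factor 12
Step 2: 50 μL + 350 μL = 400 μL total → factor 400/50 = 8
Step 3: 0.32 mL brought to 2900 μL → factor 2.9/0.32 = 9.0625
Step 4: 14-fold → factor 14
Step 5: 7-fold → factor 7
Overall dilution factor = 12 × 8 × 9.0625 × 14 × 7 = 85260
Stock = 23.5 μM × 85260 = 2.004 × 10^6 μM = 2.00 M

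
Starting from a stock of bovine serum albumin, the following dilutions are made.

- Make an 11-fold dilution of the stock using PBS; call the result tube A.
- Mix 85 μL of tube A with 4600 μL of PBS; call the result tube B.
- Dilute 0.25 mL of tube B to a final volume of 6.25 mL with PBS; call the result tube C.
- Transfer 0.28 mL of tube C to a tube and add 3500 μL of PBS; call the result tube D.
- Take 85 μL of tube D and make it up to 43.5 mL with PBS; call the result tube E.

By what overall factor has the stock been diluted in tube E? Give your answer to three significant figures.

1.05 × 10^8

Step 1: 11-fold → factor 11
Step 2: 85 μL + 4600 μL = 4685 μL total → factor 4685/85 = 55.118
Step 3: 0.25 mL brought to 6.25 mL → factor 6.25/0.25 = 25
Step 4: 0.28 mL + 3500 μL = 3.78 mL total → factor 3.78/0.28 = 13.5
Step 5: 85 μL brought to 43.5 mL → factor 43500/85 = 511.76
Overall dilution factor = 11 × 55.118 × 25 × 13.5 × 511.76 = 1.0472 × 10^8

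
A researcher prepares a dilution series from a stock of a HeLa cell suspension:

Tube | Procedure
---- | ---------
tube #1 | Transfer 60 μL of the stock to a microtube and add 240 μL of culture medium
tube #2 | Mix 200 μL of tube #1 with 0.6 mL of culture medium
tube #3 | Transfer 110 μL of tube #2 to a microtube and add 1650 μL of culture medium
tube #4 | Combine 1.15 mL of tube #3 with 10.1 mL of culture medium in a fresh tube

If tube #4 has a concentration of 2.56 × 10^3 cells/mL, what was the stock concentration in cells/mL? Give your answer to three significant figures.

Step 1: 60 μL + 240 μL = 300 μL total → factor 300/60 = 5
Step 2: 200 μL + 0.6 mL = 800 μL total → factor 800/200 = 4
Step 3: 110 μL + 1650 μL = 1760 μL total → factor 1760/110 = 16
Step 4: 1.15 mL + 10.1 mL = 11.25 mL total → factor 11.25/1.15 = 9.7826
Overall dilution factor = 5 × 4 × 16 × 9.7826 = 3130.4
Stock = 2.56 × 10^3 cells/mL × 3130.4 = 8.01 × 10^6 cells/mL

8.01 × 10^6 cells/mL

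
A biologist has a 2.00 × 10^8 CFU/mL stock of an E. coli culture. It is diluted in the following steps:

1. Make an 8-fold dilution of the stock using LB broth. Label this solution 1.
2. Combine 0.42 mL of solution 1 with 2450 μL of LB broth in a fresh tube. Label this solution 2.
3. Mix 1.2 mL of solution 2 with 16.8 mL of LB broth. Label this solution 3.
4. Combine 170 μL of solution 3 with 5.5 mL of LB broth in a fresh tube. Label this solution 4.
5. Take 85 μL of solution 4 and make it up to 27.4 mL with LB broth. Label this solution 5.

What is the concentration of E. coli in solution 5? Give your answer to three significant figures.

22.7 CFU/mL

Step 1: 8-fold → factor 8
Step 2: 0.42 mL + 2450 μL = 2.87 mL total → factor 2.87/0.42 = 6.8333
Step 3: 1.2 mL + 16.8 mL = 18 mL total → factor 18/1.2 = 15
Step 4: 170 μL + 5.5 mL = 5670 μL total → factor 5670/170 = 33.353
Step 5: 85 μL brought to 27.4 mL → factor 27400/85 = 322.35
Overall dilution factor = 8 × 6.8333 × 15 × 33.353 × 322.35 = 8.8162 × 10^6
Final = 2.00 × 10^8 CFU/mL / 8.8162 × 10^6 = 22.7 CFU/mL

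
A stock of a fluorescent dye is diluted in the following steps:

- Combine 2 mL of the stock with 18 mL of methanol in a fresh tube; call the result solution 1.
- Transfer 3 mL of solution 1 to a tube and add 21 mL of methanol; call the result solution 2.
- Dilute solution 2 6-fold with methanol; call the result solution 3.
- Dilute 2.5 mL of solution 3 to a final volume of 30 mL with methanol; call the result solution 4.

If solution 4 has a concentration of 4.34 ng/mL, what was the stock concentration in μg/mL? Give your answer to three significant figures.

25.0 μg/mL

Step 1: 2 mL + 18 mL = 20 mL total → factor 20/2 = 10
Step 2: 3 mL + 21 mL = 24 mL total → factor 24/3 = 8
Step 3: 6-fold → factor 6
Step 4: 2.5 mL brought to 30 mL → factor 30/2.5 = 12
Overall dilution factor = 10 × 8 × 6 × 12 = 5760
Stock = 4.34 ng/mL × 5760 = 2.500 × 10^4 ng/mL = 25.0 μg/mL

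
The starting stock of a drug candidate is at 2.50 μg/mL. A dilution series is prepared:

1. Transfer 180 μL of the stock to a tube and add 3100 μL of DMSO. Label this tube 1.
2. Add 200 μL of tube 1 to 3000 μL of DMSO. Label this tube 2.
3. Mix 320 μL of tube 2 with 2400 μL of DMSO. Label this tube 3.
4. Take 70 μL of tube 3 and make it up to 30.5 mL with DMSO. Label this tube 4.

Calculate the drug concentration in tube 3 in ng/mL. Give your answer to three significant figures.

Step 1: 180 μL + 3100 μL = 3280 μL total → factor 3280/180 = 18.222
Step 2: 200 μL + 3000 μL = 3200 μL total → factor 3200/200 = 16
Step 3: 320 μL + 2400 μL = 2720 μL total → factor 2720/320 = 8.5
Dilution factor through tube 3 = 18.222 × 16 × 8.5 = 2478.2
[tube 3] = 2.50 μg/mL / 2478.2 = 0.001009 μg/mL = 1.01 ng/mL

1.01 ng/mL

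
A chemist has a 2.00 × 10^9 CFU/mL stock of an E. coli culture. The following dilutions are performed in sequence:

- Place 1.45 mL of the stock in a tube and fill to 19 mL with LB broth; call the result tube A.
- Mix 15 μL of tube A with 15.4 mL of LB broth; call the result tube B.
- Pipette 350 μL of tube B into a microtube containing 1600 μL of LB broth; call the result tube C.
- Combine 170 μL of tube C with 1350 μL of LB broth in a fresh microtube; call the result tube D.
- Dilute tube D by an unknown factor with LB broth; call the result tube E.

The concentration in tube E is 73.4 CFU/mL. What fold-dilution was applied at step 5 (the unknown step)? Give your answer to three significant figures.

40.6-fold

Step 1: 1.45 mL brought to 19 mL → factor 19/1.45 = 13.103
Step 2: 15 μL + 15.4 mL = 15415 μL total → factor 15415/15 = 1027.7
Step 3: 350 μL + 1600 μL = 1950 μL total → factor 1950/350 = 5.5714
Step 4: 170 μL + 1350 μL = 1520 μL total → factor 1520/170 = 8.9412
Step 5: unknown factor x
Product of known-step factors = 6.7081 × 10^5
Overall factor = 2.00 × 10^9 CFU/mL / (73.4 CFU/mL) = 2.7248 × 10^7
x = 2.7248 × 10^7 / 6.7081 × 10^5 = 40.6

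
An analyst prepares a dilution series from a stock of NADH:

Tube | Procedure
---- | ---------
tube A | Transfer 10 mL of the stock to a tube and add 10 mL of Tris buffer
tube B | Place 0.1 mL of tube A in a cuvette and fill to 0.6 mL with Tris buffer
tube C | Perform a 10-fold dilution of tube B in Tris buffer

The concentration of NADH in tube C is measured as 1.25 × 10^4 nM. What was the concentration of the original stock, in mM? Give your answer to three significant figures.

1.50 mM

Step 1: 10 mL + 10 mL = 20 mL total → factor 20/10 = 2
Step 2: 0.1 mL brought to 0.6 mL → factor 0.6/0.1 = 6
Step 3: 10-fold → factor 10
Overall dilution factor = 2 × 6 × 10 = 120
Stock = 1.25 × 10^4 nM × 120 = 1.500 × 10^6 nM = 1.50 mM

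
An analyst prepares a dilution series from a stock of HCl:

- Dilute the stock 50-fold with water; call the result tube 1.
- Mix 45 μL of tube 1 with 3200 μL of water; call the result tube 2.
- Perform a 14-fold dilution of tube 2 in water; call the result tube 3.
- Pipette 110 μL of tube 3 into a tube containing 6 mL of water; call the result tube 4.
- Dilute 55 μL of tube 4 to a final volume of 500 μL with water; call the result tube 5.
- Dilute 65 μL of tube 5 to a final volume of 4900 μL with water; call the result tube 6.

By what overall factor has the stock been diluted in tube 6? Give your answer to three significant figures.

1.92 × 10^9

Step 1: 50-fold → factor 50
Step 2: 45 μL + 3200 μL = 3245 μL total → factor 3245/45 = 72.111
Step 3: 14-fold → factor 14
Step 4: 110 μL + 6 mL = 6110 μL total → factor 6110/110 = 55.545
Step 5: 55 μL brought to 500 μL → factor 500/55 = 9.0909
Step 6: 65 μL brought to 4900 μL → factor 4900/65 = 75.385
Overall dilution factor = 50 × 72.111 × 14 × 55.545 × 9.0909 × 75.385 = 1.9215 × 10^9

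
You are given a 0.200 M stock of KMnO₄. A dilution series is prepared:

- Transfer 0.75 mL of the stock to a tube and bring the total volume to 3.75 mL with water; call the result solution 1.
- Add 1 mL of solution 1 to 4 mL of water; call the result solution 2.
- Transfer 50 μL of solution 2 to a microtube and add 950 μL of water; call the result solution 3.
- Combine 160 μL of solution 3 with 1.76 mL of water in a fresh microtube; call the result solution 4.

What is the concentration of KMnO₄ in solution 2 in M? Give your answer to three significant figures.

0.00800 M

Step 1: 0.75 mL brought to 3.75 mL → factor 3.75/0.75 = 5
Step 2: 1 mL + 4 mL = 5 mL total → factor 5/1 = 5
Dilution factor through solution 2 = 5 × 5 = 25
[solution 2] = 0.200 M / 25 = 0.00800 M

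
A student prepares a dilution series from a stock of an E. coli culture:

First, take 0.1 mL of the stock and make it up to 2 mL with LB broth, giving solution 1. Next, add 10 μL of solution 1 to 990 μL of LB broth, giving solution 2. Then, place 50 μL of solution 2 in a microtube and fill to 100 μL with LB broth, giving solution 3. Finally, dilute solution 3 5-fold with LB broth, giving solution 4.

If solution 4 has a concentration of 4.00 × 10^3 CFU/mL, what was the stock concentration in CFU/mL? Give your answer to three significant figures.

8.00 × 10^7 CFU/mL

Step 1: 0.1 mL brought to 2 mL → factor 2/0.1 = 20
Step 2: 10 μL + 990 μL = 1000 μL total → factor 1000/10 = 100
Step 3: 50 μL brought to 100 μL → factor 100/50 = 2
Step 4: 5-fold → factor 5
Overall dilution factor = 20 × 100 × 2 × 5 = 20000
Stock = 4.00 × 10^3 CFU/mL × 20000 = 8.00 × 10^7 CFU/mL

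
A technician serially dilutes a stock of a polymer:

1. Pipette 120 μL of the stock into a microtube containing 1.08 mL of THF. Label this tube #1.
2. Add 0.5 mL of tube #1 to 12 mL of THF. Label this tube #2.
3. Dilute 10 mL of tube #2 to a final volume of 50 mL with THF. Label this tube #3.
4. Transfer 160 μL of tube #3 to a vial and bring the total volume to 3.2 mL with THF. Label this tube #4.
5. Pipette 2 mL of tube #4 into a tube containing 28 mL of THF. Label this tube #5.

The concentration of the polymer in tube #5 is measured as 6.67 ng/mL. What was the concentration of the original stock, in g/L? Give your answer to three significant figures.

Step 1: 120 μL + 1.08 mL = 1200 μL total → factor 1200/120 = 10
Step 2: 0.5 mL + 12 mL = 12.5 mL total → factor 12.5/0.5 = 25
Step 3: 10 mL brought to 50 mL → factor 50/10 = 5
Step 4: 160 μL brought to 3.2 mL → factor 3200/160 = 20
Step 5: 2 mL + 28 mL = 30 mL total → factor 30/2 = 15
Overall dilution factor = 10 × 25 × 5 × 20 × 15 = 3.75 × 10^5
Stock = 6.67 ng/mL × 3.75 × 10^5 = 2.501 × 10^6 ng/mL = 2.50 g/L

2.50 g/L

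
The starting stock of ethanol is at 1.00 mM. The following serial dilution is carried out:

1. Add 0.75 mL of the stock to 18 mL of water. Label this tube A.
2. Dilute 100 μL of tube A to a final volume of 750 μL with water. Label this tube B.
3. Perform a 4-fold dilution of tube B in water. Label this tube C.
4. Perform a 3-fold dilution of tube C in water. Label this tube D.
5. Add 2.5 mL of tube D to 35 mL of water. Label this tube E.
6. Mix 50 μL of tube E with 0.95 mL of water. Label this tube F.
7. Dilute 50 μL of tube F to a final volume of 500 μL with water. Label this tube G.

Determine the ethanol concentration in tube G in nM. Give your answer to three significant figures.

Step 1: 0.75 mL + 18 mL = 18.75 mL total → factor 18.75/0.75 = 25
Step 2: 100 μL brought to 750 μL → factor 750/100 = 7.5
Step 3: 4-fold → factor 4
Step 4: 3-fold → factor 3
Step 5: 2.5 mL + 35 mL = 37.5 mL total → factor 37.5/2.5 = 15
Step 6: 50 μL + 0.95 mL = 1000 μL total → factor 1000/50 = 20
Step 7: 50 μL brought to 500 μL → factor 500/50 = 10
Overall dilution factor = 25 × 7.5 × 4 × 3 × 15 × 20 × 10 = 6.75 × 10^6
Final = 1.00 mM / 6.75 × 10^6 = 1.481 × 10^-7 mM = 0.148 nM

0.148 nM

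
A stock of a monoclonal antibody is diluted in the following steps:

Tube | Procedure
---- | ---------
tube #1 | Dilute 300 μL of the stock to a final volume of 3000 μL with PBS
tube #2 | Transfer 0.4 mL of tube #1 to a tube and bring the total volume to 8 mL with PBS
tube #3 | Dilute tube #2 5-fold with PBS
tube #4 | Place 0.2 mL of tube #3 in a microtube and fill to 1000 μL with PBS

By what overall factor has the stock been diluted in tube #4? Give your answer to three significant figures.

Step 1: 300 μL brought to 3000 μL → factor 3000/300 = 10
Step 2: 0.4 mL brought to 8 mL → factor 8/0.4 = 20
Step 3: 5-fold → factor 5
Step 4: 0.2 mL brought to 1000 μL → factor 1/0.2 = 5
Overall dilution factor = 10 × 20 × 5 × 5 = 5000

5.00 × 10^3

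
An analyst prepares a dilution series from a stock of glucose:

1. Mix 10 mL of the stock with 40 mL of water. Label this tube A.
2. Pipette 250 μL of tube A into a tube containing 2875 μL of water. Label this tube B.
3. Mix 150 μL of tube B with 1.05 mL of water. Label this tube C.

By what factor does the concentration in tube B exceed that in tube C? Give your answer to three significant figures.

8.00

Step 1: 10 mL + 40 mL = 50 mL total → factor 50/10 = 5
Step 2: 250 μL + 2875 μL = 3125 μL total → factor 3125/250 = 12.5
Step 3: 150 μL + 1.05 mL = 1200 μL total → factor 1200/150 = 8
Dilution factor to tube B = 62.5; to tube C = 500
[tube B]/[tube C] = (factor to tube C)/(factor to tube B) = 500/62.5 = 8.00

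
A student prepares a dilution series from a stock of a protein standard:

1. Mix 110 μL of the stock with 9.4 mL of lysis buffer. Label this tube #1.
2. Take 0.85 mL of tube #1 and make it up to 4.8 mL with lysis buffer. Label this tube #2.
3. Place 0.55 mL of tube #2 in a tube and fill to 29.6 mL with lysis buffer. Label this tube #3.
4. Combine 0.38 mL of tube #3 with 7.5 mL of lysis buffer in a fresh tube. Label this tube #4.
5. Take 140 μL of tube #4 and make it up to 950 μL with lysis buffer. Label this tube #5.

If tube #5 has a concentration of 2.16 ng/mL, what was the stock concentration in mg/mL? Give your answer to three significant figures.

Step 1: 110 μL + 9.4 mL = 9510 μL total → factor 9510/110 = 86.455
Step 2: 0.85 mL brought to 4.8 mL → factor 4.8/0.85 = 5.6471
Step 3: 0.55 mL brought to 29.6 mL → factor 29.6/0.55 = 53.818
Step 4: 0.38 mL + 7.5 mL = 7.88 mL total → factor 7.88/0.38 = 20.737
Step 5: 140 μL brought to 950 μL → factor 950/140 = 6.7857
Overall dilution factor = 86.455 × 5.6471 × 53.818 × 20.737 × 6.7857 = 3.6972 × 10^6
Stock = 2.16 ng/mL × 3.6972 × 10^6 = 7.986 × 10^6 ng/mL = 7.99 mg/mL

7.99 mg/mL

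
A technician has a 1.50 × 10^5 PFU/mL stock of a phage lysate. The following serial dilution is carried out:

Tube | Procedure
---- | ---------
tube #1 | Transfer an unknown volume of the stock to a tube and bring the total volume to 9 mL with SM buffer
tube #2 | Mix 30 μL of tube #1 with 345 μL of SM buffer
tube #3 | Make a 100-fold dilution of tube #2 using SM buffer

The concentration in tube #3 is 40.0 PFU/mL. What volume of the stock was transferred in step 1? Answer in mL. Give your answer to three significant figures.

Step 1: v brought to 9 mL → factor = 9 mL/v
Step 2: 30 μL + 345 μL = 375 μL total → factor 375/30 = 12.5
Step 3: 100-fold → factor 100
Product of known-step factors = 1250
Overall factor = 1.50 × 10^5 PFU/mL / (40.0 PFU/mL) = 3750
Step-1 factor = 3750 / 1250 = 3
v = 9 mL / 3 = 3.00 mL

3.00 mL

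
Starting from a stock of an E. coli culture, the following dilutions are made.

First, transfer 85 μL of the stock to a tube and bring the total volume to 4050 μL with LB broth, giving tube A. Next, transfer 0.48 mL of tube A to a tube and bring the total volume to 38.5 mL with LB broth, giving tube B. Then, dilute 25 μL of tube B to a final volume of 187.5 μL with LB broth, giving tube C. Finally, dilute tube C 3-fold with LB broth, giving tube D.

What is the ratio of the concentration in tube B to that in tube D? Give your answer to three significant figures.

22.5

Step 1: 85 μL brought to 4050 μL → factor 4050/85 = 47.647
Step 2: 0.48 mL brought to 38.5 mL → factor 38.5/0.48 = 80.208
Step 3: 25 μL brought to 187.5 μL → factor 187.5/25 = 7.5
Step 4: 3-fold → factor 3
Dilution factor to tube B = 3821.7; to tube D = 85988
[tube B]/[tube D] = (factor to tube D)/(factor to tube B) = 85988/3821.7 = 22.5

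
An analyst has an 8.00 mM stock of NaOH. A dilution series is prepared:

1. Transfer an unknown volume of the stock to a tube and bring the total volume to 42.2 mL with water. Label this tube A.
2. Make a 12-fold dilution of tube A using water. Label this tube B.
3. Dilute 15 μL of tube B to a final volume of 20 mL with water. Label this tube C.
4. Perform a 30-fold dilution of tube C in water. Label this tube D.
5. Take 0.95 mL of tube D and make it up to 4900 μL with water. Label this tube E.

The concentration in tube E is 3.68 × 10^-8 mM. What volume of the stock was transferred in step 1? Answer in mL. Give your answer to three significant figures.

0.481 mL

Step 1: v brought to 42.2 mL → factor = 42.2 mL/v
Step 2: 12-fold → factor 12
Step 3: 15 μL brought to 20 mL → factor 20000/15 = 1333.3
Step 4: 30-fold → factor 30
Step 5: 0.95 mL brought to 4900 μL → factor 4.9/0.95 = 5.1579
Product of known-step factors = 2.4758 × 10^6
Overall factor = 8.00 mM / (3.68 × 10^-8 mM) = 2.1739 × 10^8
Step-1 factor = 2.1739 × 10^8 / 2.4758 × 10^6 = 87.807
v = 42.2 mL / 87.807 = 0.481 mL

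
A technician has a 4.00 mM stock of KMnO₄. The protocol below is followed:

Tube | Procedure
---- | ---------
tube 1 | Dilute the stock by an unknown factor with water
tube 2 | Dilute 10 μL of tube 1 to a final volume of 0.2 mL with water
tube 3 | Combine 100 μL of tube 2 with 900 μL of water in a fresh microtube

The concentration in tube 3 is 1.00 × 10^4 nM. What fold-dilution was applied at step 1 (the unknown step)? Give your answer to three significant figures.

Step 1: unknown factor x
Step 2: 10 μL brought to 0.2 mL → factor 200/10 = 20
Step 3: 100 μL + 900 μL = 1000 μL total → factor 1000/100 = 10
Product of known-step factors = 200
Overall factor = 4.00 mM / (1.00 × 10^4 nM) = 400
x = 400 / 200 = 2.00

2.00-fold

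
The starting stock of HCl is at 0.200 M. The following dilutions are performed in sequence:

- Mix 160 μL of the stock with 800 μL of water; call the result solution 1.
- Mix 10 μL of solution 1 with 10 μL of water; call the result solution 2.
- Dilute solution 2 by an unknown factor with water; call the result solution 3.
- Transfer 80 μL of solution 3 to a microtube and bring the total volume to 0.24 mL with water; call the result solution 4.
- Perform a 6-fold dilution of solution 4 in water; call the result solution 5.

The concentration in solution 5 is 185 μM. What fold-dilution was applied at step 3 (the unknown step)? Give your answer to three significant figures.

Step 1: 160 μL + 800 μL = 960 μL total → factor 960/160 = 6
Step 2: 10 μL + 10 μL = 20 μL total → factor 20/10 = 2
Step 3: unknown factor x
Step 4: 80 μL brought to 0.24 mL → factor 240/80 = 3
Step 5: 6-fold → factor 6
Product of known-step factors = 216
Overall factor = 0.200 M / (185 μM) = 1081.1
x = 1081.1 / 216 = 5.01

5.01-fold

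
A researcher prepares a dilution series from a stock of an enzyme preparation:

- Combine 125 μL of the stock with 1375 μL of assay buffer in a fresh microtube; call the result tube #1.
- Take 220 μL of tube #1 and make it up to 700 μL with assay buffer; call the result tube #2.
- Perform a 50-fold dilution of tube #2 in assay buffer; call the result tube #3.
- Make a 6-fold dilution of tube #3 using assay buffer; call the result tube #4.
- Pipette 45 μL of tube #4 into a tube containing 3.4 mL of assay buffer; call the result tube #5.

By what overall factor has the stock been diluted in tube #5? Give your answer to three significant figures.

Step 1: 125 μL + 1375 μL = 1500 μL total → factor 1500/125 = 12
Step 2: 220 μL brought to 700 μL → factor 700/220 = 3.1818
Step 3: 50-fold → factor 50
Step 4: 6-fold → factor 6
Step 5: 45 μL + 3.4 mL = 3445 μL total → factor 3445/45 = 76.556
Overall dilution factor = 12 × 3.1818 × 50 × 6 × 76.556 = 8.7691 × 10^5

8.77 × 10^5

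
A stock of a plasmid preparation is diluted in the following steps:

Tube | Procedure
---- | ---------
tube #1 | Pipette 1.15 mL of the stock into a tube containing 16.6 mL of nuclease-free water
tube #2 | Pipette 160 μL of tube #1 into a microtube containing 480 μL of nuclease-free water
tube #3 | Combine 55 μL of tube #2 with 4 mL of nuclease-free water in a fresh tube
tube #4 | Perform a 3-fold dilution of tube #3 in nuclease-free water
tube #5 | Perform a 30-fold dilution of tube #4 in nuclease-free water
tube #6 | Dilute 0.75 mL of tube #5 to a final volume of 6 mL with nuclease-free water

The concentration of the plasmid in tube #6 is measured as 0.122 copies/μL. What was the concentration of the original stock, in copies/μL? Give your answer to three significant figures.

Step 1: 1.15 mL + 16.6 mL = 17.75 mL total → factor 17.75/1.15 = 15.435
Step 2: 160 μL + 480 μL = 640 μL total → factor 640/160 = 4
Step 3: 55 μL + 4 mL = 4055 μL total → factor 4055/55 = 73.727
Step 4: 3-fold → factor 3
Step 5: 30-fold → factor 30
Step 6: 0.75 mL brought to 6 mL → factor 6/0.75 = 8
Overall dilution factor = 15.435 × 4 × 73.727 × 3 × 30 × 8 = 3.2773 × 10^6
Stock = 0.122 copies/μL × 3.2773 × 10^6 = 4.00 × 10^5 copies/μL

4.00 × 10^5 copies/μL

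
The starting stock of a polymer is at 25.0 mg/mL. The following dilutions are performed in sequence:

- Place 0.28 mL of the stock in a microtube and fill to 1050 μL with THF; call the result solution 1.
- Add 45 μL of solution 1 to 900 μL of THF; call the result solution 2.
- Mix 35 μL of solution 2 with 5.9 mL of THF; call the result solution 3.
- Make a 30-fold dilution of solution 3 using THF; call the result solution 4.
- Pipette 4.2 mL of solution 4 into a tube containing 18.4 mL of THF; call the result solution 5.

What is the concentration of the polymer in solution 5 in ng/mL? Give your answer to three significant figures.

11.6 ng/mL

Step 1: 0.28 mL brought to 1050 μL → factor 1.05/0.28 = 3.75
Step 2: 45 μL + 900 μL = 945 μL total → factor 945/45 = 21
Step 3: 35 μL + 5.9 mL = 5935 μL total → factor 5935/35 = 169.57
Step 4: 30-fold → factor 30
Step 5: 4.2 mL + 18.4 mL = 22.6 mL total → factor 22.6/4.2 = 5.381
Overall dilution factor = 3.75 × 21 × 169.57 × 30 × 5.381 = 2.1557 × 10^6
Final = 25.0 mg/mL / 2.1557 × 10^6 = 1.160 × 10^-5 mg/mL = 11.6 ng/mL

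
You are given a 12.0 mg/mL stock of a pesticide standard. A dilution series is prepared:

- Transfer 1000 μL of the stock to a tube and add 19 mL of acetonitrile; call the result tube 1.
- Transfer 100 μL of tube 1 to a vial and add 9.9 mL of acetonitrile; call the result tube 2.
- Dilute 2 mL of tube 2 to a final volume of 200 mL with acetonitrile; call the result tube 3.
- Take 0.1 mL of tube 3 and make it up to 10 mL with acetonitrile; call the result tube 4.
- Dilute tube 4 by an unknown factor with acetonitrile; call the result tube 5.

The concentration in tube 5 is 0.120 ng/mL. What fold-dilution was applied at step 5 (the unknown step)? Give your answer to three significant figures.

5.00-fold

Step 1: 1000 μL + 19 mL = 20000 μL total → factor 20000/1000 = 20
Step 2: 100 μL + 9.9 mL = 10000 μL total → factor 10000/100 = 100
Step 3: 2 mL brought to 200 mL → factor 200/2 = 100
Step 4: 0.1 mL brought to 10 mL → factor 10/0.1 = 100
Step 5: unknown factor x
Product of known-step factors = 2 × 10^7
Overall factor = 12.0 mg/mL / (0.120 ng/mL) = 1 × 10^8
x = 1 × 10^8 / 2 × 10^7 = 5.00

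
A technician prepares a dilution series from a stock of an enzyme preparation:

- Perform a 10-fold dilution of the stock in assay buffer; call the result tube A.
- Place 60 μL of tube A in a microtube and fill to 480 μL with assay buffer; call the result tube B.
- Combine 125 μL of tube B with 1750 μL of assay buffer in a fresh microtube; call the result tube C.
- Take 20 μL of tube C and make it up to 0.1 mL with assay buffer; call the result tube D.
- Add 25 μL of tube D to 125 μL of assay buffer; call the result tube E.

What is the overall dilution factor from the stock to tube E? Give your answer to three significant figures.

3.60 × 10^4

Step 1: 10-fold → factor 10
Step 2: 60 μL brought to 480 μL → factor 480/60 = 8
Step 3: 125 μL + 1750 μL = 1875 μL total → factor 1875/125 = 15
Step 4: 20 μL brought to 0.1 mL → factor 100/20 = 5
Step 5: 25 μL + 125 μL = 150 μL total → factor 150/25 = 6
Overall dilution factor = 10 × 8 × 15 × 5 × 6 = 36000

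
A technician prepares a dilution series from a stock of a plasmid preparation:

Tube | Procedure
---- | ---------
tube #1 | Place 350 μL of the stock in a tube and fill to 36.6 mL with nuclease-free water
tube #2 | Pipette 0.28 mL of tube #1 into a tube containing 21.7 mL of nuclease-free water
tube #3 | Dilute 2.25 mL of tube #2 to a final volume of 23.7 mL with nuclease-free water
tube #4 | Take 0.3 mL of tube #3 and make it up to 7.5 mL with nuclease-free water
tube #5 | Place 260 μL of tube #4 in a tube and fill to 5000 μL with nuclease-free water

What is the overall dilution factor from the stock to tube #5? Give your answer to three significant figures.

Step 1: 350 μL brought to 36.6 mL → factor 36600/350 = 104.57
Step 2: 0.28 mL + 21.7 mL = 21.98 mL total → factor 21.98/0.28 = 78.5
Step 3: 2.25 mL brought to 23.7 mL → factor 23.7/2.25 = 10.533
Step 4: 0.3 mL brought to 7.5 mL → factor 7.5/0.3 = 25
Step 5: 260 μL brought to 5000 μL → factor 5000/260 = 19.231
Overall dilution factor = 104.57 × 78.5 × 10.533 × 25 × 19.231 = 4.157 × 10^7

4.16 × 10^7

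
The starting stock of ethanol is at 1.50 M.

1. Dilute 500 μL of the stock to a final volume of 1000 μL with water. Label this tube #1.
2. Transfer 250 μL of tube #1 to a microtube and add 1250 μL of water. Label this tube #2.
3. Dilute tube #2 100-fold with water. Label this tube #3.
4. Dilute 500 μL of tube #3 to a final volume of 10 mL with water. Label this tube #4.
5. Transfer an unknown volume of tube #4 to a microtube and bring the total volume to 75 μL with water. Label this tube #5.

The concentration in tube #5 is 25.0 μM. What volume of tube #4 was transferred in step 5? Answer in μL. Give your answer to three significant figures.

30.0 μL

Step 1: 500 μL brought to 1000 μL → factor 1000/500 = 2
Step 2: 250 μL + 1250 μL = 1500 μL total → factor 1500/250 = 6
Step 3: 100-fold → factor 100
Step 4: 500 μL brought to 10 mL → factor 10000/500 = 20
Step 5: v brought to 75 μL → factor = 75 μL/v
Product of known-step factors = 24000
Overall factor = 1.50 M / (25.0 μM) = 60000
Step-5 factor = 60000 / 24000 = 2.5
v = 75 μL / 2.5 = 30.0 μL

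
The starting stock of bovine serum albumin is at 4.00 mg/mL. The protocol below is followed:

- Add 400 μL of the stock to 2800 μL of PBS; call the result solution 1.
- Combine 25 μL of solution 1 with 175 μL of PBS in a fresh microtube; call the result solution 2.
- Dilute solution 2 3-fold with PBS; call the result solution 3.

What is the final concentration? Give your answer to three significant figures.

0.0208 mg/mL

Step 1: 400 μL + 2800 μL = 3200 μL total → factor 3200/400 = 8
Step 2: 25 μL + 175 μL = 200 μL total → factor 200/25 = 8
Step 3: 3-fold → factor 3
Overall dilution factor = 8 × 8 × 3 = 192
Final = 4.00 mg/mL / 192 = 0.0208 mg/mL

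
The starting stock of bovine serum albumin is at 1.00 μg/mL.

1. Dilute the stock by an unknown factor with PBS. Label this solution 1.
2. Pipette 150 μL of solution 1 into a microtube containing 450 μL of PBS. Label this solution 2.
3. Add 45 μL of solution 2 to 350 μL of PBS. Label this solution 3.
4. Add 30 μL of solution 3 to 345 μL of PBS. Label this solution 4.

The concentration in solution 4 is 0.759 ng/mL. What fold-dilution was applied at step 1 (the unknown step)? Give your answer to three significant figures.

Step 1: unknown factor x
Step 2: 150 μL + 450 μL = 600 μL total → factor 600/150 = 4
Step 3: 45 μL + 350 μL = 395 μL total → factor 395/45 = 8.7778
Step 4: 30 μL + 345 μL = 375 μL total → factor 375/30 = 12.5
Product of known-step factors = 438.89
Overall factor = 1.00 μg/mL / (0.759 ng/mL) = 1317.5
x = 1317.5 / 438.89 = 3.00

3.00-fold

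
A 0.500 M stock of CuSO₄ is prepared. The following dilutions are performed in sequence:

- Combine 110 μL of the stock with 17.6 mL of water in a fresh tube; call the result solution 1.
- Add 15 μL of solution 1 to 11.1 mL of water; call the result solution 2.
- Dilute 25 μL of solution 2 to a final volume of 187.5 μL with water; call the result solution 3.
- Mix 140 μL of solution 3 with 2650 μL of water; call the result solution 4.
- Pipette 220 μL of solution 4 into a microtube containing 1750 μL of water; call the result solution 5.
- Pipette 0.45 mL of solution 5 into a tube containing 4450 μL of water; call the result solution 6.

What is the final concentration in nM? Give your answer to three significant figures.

0.288 nM

Step 1: 110 μL + 17.6 mL = 17710 μL total → factor 17710/110 = 161
Step 2: 15 μL + 11.1 mL = 11115 μL total → factor 11115/15 = 741
Step 3: 25 μL brought to 187.5 μL → factor 187.5/25 = 7.5
Step 4: 140 μL + 2650 μL = 2790 μL total → factor 2790/140 = 19.929
Step 5: 220 μL + 1750 μL = 1970 μL total → factor 1970/220 = 8.9545
Step 6: 0.45 mL + 4450 μL = 4.9 mL total → factor 4.9/0.45 = 10.889
Overall dilution factor = 161 × 741 × 7.5 × 19.929 × 8.9545 × 10.889 = 1.7386 × 10^9
Final = 0.500 M / 1.7386 × 10^9 = 2.876 × 10^-10 M = 0.288 nM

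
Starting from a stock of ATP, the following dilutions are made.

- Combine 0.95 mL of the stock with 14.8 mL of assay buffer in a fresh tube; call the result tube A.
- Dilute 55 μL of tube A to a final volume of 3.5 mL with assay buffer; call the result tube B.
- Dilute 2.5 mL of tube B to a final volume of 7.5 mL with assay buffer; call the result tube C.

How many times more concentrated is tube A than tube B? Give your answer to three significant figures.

Step 1: 0.95 mL + 14.8 mL = 15.75 mL total → factor 15.75/0.95 = 16.579
Step 2: 55 μL brought to 3.5 mL → factor 3500/55 = 63.636
Dilution factor to tube A = 16.579; to tube B = 1055
[tube A]/[tube B] = (factor to tube B)/(factor to tube A) = 1055/16.579 = 63.6

63.6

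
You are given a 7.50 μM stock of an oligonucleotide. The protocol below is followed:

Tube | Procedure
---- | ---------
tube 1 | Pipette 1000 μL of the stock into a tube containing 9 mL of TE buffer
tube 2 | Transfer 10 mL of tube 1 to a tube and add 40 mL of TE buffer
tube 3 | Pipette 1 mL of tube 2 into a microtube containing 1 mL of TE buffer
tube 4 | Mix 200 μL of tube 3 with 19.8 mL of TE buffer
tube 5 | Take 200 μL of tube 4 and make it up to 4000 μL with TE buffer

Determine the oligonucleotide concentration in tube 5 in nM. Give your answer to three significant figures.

Step 1: 1000 μL + 9 mL = 10000 μL total → factor 10000/1000 = 10
Step 2: 10 mL + 40 mL = 50 mL total → factor 50/10 = 5
Step 3: 1 mL + 1 mL = 2 mL total → factor 2/1 = 2
Step 4: 200 μL + 19.8 mL = 20000 μL total → factor 20000/200 = 100
Step 5: 200 μL brought to 4000 μL → factor 4000/200 = 20
Overall dilution factor = 10 × 5 × 2 × 100 × 20 = 2 × 10^5
Final = 7.50 μM / 2 × 10^5 = 3.750 × 10^-5 μM = 0.0375 nM

0.0375 nM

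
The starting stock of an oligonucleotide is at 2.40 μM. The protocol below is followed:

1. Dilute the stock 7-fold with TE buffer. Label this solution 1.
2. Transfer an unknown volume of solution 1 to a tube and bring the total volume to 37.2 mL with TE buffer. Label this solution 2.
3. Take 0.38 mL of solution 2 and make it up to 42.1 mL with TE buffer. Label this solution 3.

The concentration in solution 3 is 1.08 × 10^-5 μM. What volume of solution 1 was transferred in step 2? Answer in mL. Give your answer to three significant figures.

Step 1: 7-fold → factor 7
Step 2: v brought to 37.2 mL → factor = 37.2 mL/v
Step 3: 0.38 mL brought to 42.1 mL → factor 42.1/0.38 = 110.79
Product of known-step factors = 775.53
Overall factor = 2.40 μM / (1.08 × 10^-5 μM) = 2.2222 × 10^5
Step-2 factor = 2.2222 × 10^5 / 775.53 = 286.54
v = 37.2 mL / 286.54 = 0.130 mL

0.130 mL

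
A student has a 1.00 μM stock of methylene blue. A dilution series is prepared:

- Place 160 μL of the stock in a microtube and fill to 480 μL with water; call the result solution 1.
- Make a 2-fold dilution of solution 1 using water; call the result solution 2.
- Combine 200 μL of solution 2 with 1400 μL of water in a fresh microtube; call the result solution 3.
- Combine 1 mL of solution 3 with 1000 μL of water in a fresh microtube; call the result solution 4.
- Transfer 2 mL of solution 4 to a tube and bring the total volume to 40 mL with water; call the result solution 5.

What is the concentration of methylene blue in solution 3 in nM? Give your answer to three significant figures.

Step 1: 160 μL brought to 480 μL → factor 480/160 = 3
Step 2: 2-fold → factor 2
Step 3: 200 μL + 1400 μL = 1600 μL total → factor 1600/200 = 8
Dilution factor through solution 3 = 3 × 2 × 8 = 48
[solution 3] = 1.00 μM / 48 = 0.02083 μM = 20.8 nM

20.8 nM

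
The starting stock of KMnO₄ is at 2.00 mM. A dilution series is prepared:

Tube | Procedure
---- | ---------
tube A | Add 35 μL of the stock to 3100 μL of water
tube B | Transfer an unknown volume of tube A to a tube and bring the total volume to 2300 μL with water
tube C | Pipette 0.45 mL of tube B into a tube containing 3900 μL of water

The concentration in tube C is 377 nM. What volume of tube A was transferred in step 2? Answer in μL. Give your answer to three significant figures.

375 μL

Step 1: 35 μL + 3100 μL = 3135 μL total → factor 3135/35 = 89.571
Step 2: v brought to 2300 μL → factor = 2300 μL/v
Step 3: 0.45 mL + 3900 μL = 4.35 mL total → factor 4.35/0.45 = 9.6667
Product of known-step factors = 865.86
Overall factor = 2.00 mM / (377 nM) = 5305
Step-2 factor = 5305 / 865.86 = 6.1269
v = 2300 μL / 6.1269 = 375 μL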